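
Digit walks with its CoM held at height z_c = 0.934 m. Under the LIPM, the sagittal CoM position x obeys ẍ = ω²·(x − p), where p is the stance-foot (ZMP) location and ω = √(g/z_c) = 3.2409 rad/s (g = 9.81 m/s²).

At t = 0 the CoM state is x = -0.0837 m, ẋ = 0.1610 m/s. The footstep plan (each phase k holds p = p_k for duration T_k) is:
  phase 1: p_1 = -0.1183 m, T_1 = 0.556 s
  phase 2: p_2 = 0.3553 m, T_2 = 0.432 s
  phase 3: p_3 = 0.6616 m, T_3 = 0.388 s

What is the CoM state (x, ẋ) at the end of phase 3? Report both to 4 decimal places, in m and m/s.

x = 0.3283, ẋ = -0.6896

phase 1: p=-0.1183, T=0.556, ωT=1.801940, cosh=3.113188, sinh=2.948210; start (x,ẋ)=(-0.083700, 0.161000) → end (x,ẋ)=(0.135876, 0.831821)
phase 2: p=0.3553, T=0.432, ωT=1.400069, cosh=2.151029, sinh=1.904449; start (x,ẋ)=(0.135876, 0.831821) → end (x,ẋ)=(0.372116, 0.434959)
phase 3: p=0.6616, T=0.388, ωT=1.257469, cosh=1.900442, sinh=1.616069; start (x,ẋ)=(0.372116, 0.434959) → end (x,ẋ)=(0.328344, -0.689564)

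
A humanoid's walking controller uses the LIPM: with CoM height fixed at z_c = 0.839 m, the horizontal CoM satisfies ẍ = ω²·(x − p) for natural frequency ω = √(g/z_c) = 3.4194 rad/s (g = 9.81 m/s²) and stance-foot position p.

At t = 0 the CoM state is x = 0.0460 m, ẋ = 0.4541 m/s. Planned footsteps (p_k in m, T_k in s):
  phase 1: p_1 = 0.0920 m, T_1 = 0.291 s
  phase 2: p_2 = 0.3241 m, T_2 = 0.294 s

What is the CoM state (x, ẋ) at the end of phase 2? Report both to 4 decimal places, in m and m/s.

phase 1: p=0.0920, T=0.291, ωT=0.995045, cosh=1.537277, sinh=1.167570; start (x,ẋ)=(0.046000, 0.454100) → end (x,ẋ)=(0.176340, 0.514428)
phase 2: p=0.3241, T=0.294, ωT=1.005304, cosh=1.549335, sinh=1.183402; start (x,ẋ)=(0.176340, 0.514428) → end (x,ẋ)=(0.273205, 0.199106)

x = 0.2732, ẋ = 0.1991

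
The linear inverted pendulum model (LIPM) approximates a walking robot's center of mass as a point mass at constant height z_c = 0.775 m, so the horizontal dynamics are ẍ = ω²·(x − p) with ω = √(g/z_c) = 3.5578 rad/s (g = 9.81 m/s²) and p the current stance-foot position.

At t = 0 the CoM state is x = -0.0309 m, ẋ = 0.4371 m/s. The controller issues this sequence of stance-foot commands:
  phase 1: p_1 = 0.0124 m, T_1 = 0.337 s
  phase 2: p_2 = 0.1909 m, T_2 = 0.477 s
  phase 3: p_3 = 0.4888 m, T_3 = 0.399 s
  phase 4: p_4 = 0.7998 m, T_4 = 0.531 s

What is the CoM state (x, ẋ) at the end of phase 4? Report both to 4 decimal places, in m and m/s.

phase 1: p=0.0124, T=0.337, ωT=1.198979, cosh=1.809115, sinh=1.507613; start (x,ẋ)=(-0.030900, 0.437100) → end (x,ẋ)=(0.119286, 0.558512)
phase 2: p=0.1909, T=0.477, ωT=1.697071, cosh=2.820577, sinh=2.637358; start (x,ẋ)=(0.119286, 0.558512) → end (x,ẋ)=(0.402926, 0.903357)
phase 3: p=0.4888, T=0.399, ωT=1.419562, cosh=2.188565, sinh=1.946745; start (x,ẋ)=(0.402926, 0.903357) → end (x,ẋ)=(0.795154, 1.382279)
phase 4: p=0.7998, T=0.531, ωT=1.889192, cosh=3.382608, sinh=3.231414; start (x,ẋ)=(0.795154, 1.382279) → end (x,ẋ)=(2.039558, 4.622301)

x = 2.0396, ẋ = 4.6223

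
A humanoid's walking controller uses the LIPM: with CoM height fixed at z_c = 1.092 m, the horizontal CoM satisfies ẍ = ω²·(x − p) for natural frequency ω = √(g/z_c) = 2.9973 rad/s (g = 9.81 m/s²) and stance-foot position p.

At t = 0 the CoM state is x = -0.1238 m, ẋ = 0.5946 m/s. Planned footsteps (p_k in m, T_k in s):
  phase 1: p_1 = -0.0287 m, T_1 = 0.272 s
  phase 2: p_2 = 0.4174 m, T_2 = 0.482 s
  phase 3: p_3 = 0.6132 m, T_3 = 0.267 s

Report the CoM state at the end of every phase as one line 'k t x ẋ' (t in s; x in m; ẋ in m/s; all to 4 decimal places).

phase 1: p=-0.0287, T=0.272, ωT=0.815266, cosh=1.351149, sinh=0.908627; start (x,ẋ)=(-0.123800, 0.594600) → end (x,ẋ)=(0.023058, 0.544395)
phase 2: p=0.4174, T=0.482, ωT=1.444699, cosh=2.238195, sinh=2.002378; start (x,ẋ)=(0.023058, 0.544395) → end (x,ẋ)=(-0.101526, -1.148272)
phase 3: p=0.6132, T=0.267, ωT=0.800279, cosh=1.337683, sinh=0.888479; start (x,ẋ)=(-0.101526, -1.148272) → end (x,ẋ)=(-0.683255, -3.439367)

1 0.2720 0.0231 0.5444
2 0.7540 -0.1015 -1.1483
3 1.0210 -0.6833 -3.4394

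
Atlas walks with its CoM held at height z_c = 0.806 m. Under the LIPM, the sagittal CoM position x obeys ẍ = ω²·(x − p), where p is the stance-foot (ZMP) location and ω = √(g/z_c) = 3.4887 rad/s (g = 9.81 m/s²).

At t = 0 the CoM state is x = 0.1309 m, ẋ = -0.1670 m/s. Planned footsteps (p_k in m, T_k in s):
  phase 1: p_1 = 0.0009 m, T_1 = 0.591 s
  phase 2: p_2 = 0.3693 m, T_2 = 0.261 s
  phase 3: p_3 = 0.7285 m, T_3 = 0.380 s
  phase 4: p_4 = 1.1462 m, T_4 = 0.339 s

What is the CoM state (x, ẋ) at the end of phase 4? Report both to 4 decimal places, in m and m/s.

x = 2.4060, ẋ = 4.9832

phase 1: p=0.0009, T=0.591, ωT=2.061822, cosh=3.993749, sinh=3.866527; start (x,ẋ)=(0.130900, -0.167000) → end (x,ẋ)=(0.335001, 1.086634)
phase 2: p=0.3693, T=0.261, ωT=0.910551, cosh=1.443997, sinh=1.041694; start (x,ẋ)=(0.335001, 1.086634) → end (x,ẋ)=(0.644232, 1.444448)
phase 3: p=0.7285, T=0.380, ωT=1.325706, cosh=2.015229, sinh=1.749614; start (x,ẋ)=(0.644232, 1.444448) → end (x,ẋ)=(1.283084, 2.396531)
phase 4: p=1.1462, T=0.339, ωT=1.182669, cosh=1.784766, sinh=1.478307; start (x,ẋ)=(1.283084, 2.396531) → end (x,ẋ)=(2.406014, 4.983206)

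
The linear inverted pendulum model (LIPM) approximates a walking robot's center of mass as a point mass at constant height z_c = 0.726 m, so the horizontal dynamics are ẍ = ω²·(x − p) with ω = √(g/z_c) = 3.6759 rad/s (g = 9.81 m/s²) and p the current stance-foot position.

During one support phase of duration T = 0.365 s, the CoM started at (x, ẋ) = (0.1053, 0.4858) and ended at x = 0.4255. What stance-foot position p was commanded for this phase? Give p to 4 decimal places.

p = 0.0241

ωT = 3.6759·0.365 = 1.341703; cosh(ωT) = 2.043477, sinh(ωT) = 1.782077
x(T) = p + (x₀−p)·cosh(ωT) + (ẋ₀/ω)·sinh(ωT) ⇒ p·(1 − cosh) = x(T) − x₀·cosh − (ẋ₀/ω)·sinh
numerator   = 0.4255 − (0.1053)·2.043477 − (0.4858/3.6759)·1.782077 = -0.025194
denominator = 1 − 2.043477 = -1.043477
p = -0.025194 / -1.043477 = 0.0241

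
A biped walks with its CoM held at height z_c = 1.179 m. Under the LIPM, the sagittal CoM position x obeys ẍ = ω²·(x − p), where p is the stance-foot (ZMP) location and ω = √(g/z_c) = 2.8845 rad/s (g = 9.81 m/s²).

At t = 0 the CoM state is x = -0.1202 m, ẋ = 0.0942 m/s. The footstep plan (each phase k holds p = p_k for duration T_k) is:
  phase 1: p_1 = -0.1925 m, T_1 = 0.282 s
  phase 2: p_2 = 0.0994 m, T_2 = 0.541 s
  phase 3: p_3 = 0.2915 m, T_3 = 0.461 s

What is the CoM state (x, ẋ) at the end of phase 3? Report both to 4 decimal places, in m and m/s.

phase 1: p=-0.1925, T=0.282, ωT=0.813429, cosh=1.349482, sinh=0.906147; start (x,ẋ)=(-0.120200, 0.094200) → end (x,ẋ)=(-0.065340, 0.316098)
phase 2: p=0.0994, T=0.541, ωT=1.560515, cosh=2.485649, sinh=2.275621; start (x,ẋ)=(-0.065340, 0.316098) → end (x,ẋ)=(-0.060712, -0.295651)
phase 3: p=0.2915, T=0.461, ωT=1.329755, cosh=2.022329, sinh=1.757787; start (x,ẋ)=(-0.060712, -0.295651) → end (x,ẋ)=(-0.600956, -2.383739)

x = -0.6010, ẋ = -2.3837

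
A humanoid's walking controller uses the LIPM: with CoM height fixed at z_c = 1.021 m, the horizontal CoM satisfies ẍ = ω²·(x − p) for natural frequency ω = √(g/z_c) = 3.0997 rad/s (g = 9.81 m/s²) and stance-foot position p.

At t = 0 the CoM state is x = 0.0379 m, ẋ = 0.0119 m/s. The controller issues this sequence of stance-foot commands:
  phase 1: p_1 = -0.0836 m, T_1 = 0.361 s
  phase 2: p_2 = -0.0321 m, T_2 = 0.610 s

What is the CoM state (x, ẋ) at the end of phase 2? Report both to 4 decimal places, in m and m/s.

phase 1: p=-0.0836, T=0.361, ωT=1.118992, cosh=1.694187, sinh=1.367578; start (x,ẋ)=(0.037900, 0.011900) → end (x,ẋ)=(0.127494, 0.535209)
phase 2: p=-0.0321, T=0.610, ωT=1.890817, cosh=3.387864, sinh=3.236915; start (x,ẋ)=(0.127494, 0.535209) → end (x,ẋ)=(1.067484, 3.414497)

x = 1.0675, ẋ = 3.4145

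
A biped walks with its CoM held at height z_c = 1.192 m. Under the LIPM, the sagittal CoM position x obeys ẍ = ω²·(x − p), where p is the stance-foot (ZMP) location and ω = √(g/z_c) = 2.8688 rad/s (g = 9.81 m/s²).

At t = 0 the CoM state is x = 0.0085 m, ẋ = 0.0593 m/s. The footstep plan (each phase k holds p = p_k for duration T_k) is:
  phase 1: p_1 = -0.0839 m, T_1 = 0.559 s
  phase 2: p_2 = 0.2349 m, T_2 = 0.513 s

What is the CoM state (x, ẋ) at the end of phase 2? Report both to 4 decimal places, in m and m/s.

phase 1: p=-0.0839, T=0.559, ωT=1.603659, cosh=2.586174, sinh=2.385015; start (x,ẋ)=(0.008500, 0.059300) → end (x,ẋ)=(0.204362, 0.785573)
phase 2: p=0.2349, T=0.513, ωT=1.471694, cosh=2.293073, sinh=2.063537; start (x,ẋ)=(0.204362, 0.785573) → end (x,ẋ)=(0.729940, 1.620598)

x = 0.7299, ẋ = 1.6206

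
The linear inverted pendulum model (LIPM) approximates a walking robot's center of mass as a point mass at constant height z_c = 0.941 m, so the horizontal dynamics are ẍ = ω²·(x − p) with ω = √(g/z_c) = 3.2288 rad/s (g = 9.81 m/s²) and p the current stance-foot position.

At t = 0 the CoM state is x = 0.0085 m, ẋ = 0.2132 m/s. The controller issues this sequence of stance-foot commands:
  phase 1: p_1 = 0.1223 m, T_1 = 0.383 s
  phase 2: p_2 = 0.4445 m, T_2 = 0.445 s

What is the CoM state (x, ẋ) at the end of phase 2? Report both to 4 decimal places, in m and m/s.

x = -0.6239, ẋ = -3.1622

phase 1: p=0.1223, T=0.383, ωT=1.236630, cosh=1.867175, sinh=1.576814; start (x,ẋ)=(0.008500, 0.213200) → end (x,ẋ)=(0.013934, -0.181299)
phase 2: p=0.4445, T=0.445, ωT=1.436816, cosh=2.222481, sinh=1.984798; start (x,ẋ)=(0.013934, -0.181299) → end (x,ẋ)=(-0.623873, -3.162224)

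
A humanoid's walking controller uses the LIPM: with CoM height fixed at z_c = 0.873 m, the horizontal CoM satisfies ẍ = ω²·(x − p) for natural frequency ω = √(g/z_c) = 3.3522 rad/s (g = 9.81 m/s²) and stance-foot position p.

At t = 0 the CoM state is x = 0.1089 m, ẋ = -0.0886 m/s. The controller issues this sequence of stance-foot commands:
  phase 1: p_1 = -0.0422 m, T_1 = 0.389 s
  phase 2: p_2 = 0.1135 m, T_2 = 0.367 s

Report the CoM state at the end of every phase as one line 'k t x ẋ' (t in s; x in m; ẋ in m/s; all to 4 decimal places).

1 0.3890 0.2115 0.6890
2 0.7560 0.6172 1.7940

phase 1: p=-0.0422, T=0.389, ωT=1.304006, cosh=1.977733, sinh=1.706291; start (x,ẋ)=(0.108900, -0.088600) → end (x,ẋ)=(0.211538, 0.689039)
phase 2: p=0.1135, T=0.367, ωT=1.230257, cosh=1.857164, sinh=1.564946; start (x,ẋ)=(0.211538, 0.689039) → end (x,ẋ)=(0.617244, 1.793965)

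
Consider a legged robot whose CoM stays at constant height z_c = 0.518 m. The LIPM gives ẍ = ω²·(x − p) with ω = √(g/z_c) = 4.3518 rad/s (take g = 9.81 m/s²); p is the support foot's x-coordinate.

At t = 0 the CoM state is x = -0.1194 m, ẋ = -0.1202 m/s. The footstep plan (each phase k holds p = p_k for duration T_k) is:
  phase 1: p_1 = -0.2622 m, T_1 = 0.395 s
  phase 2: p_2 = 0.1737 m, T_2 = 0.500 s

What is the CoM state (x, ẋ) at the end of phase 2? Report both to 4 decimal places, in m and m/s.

phase 1: p=-0.2622, T=0.395, ωT=1.718961, cosh=2.878991, sinh=2.699738; start (x,ẋ)=(-0.119400, -0.120200) → end (x,ẋ)=(0.074351, 1.331663)
phase 2: p=0.1737, T=0.500, ωT=2.175900, cosh=4.461808, sinh=4.348302; start (x,ẋ)=(0.074351, 1.331663) → end (x,ẋ)=(1.061017, 4.061650)

x = 1.0610, ẋ = 4.0616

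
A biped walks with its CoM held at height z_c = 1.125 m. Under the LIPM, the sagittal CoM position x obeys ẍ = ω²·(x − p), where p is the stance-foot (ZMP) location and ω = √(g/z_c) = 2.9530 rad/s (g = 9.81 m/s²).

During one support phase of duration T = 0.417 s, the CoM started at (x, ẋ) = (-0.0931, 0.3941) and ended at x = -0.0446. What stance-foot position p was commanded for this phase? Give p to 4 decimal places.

p = 0.0939

ωT = 2.9530·0.417 = 1.231401; cosh(ωT) = 1.858955, sinh(ωT) = 1.567071
x(T) = p + (x₀−p)·cosh(ωT) + (ẋ₀/ω)·sinh(ωT) ⇒ p·(1 − cosh) = x(T) − x₀·cosh − (ẋ₀/ω)·sinh
numerator   = -0.0446 − (-0.0931)·1.858955 − (0.3941/2.9530)·1.567071 = -0.080669
denominator = 1 − 1.858955 = -0.858955
p = -0.080669 / -0.858955 = 0.0939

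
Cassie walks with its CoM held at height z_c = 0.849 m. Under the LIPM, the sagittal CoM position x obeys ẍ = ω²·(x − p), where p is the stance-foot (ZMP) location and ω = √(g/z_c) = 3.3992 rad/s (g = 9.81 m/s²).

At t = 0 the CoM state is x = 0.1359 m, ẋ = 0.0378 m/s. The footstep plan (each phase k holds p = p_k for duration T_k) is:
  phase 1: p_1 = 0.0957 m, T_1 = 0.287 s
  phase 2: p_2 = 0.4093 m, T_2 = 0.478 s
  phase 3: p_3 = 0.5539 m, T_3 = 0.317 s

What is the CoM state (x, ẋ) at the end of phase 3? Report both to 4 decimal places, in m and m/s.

phase 1: p=0.0957, T=0.287, ωT=0.975570, cosh=1.514829, sinh=1.137851; start (x,ẋ)=(0.135900, 0.037800) → end (x,ẋ)=(0.169249, 0.212745)
phase 2: p=0.4093, T=0.478, ωT=1.624818, cosh=2.637220, sinh=2.440273; start (x,ẋ)=(0.169249, 0.212745) → end (x,ẋ)=(-0.071037, -1.430158)
phase 3: p=0.5539, T=0.317, ωT=1.077546, cosh=1.638947, sinh=1.298517; start (x,ẋ)=(-0.071037, -1.430158) → end (x,ẋ)=(-1.016669, -5.102375)

x = -1.0167, ẋ = -5.1024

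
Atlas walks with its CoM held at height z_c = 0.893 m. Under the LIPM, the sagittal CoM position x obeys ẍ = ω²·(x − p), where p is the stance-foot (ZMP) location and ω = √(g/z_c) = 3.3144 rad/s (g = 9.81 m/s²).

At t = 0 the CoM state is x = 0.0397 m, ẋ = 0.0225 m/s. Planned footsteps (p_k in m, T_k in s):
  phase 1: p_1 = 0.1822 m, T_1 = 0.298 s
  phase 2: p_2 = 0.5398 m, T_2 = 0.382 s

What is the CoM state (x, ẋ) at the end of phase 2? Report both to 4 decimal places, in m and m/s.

x = -0.7989, ẋ = -4.0509

phase 1: p=0.1822, T=0.298, ωT=0.987691, cosh=1.528732, sinh=1.156296; start (x,ẋ)=(0.039700, 0.022500) → end (x,ẋ)=(-0.027795, -0.511725)
phase 2: p=0.5398, T=0.382, ωT=1.266101, cosh=1.914462, sinh=1.632533; start (x,ẋ)=(-0.027795, -0.511725) → end (x,ẋ)=(-0.798892, -4.050857)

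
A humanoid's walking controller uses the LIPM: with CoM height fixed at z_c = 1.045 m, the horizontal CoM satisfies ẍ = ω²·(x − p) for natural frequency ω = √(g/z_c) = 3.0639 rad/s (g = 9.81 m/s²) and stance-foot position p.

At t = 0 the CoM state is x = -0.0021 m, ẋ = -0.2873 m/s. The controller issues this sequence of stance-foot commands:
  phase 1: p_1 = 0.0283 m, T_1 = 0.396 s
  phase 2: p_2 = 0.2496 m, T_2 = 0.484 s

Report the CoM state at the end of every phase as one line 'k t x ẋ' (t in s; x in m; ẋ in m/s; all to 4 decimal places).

1 0.3960 -0.1712 -0.6689
2 0.8800 -1.1812 -4.2431

phase 1: p=0.0283, T=0.396, ωT=1.213304, cosh=1.830899, sinh=1.533685; start (x,ẋ)=(-0.002100, -0.287300) → end (x,ẋ)=(-0.171172, -0.668869)
phase 2: p=0.2496, T=0.484, ωT=1.482928, cosh=2.316399, sinh=2.089427; start (x,ẋ)=(-0.171172, -0.668869) → end (x,ẋ)=(-1.181211, -4.243062)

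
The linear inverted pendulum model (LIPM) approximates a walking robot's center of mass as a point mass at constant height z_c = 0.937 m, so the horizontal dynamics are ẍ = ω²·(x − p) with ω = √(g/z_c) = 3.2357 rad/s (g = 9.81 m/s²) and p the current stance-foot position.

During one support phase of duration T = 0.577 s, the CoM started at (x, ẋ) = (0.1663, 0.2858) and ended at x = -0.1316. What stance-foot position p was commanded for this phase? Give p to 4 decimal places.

p = 0.4158

ωT = 3.2357·0.577 = 1.866999; cosh(ωT) = 3.311720, sinh(ωT) = 3.157133
x(T) = p + (x₀−p)·cosh(ωT) + (ẋ₀/ω)·sinh(ωT) ⇒ p·(1 − cosh) = x(T) − x₀·cosh − (ẋ₀/ω)·sinh
numerator   = -0.1316 − (0.1663)·3.311720 − (0.2858/3.2357)·3.157133 = -0.961200
denominator = 1 − 3.311720 = -2.311720
p = -0.961200 / -2.311720 = 0.4158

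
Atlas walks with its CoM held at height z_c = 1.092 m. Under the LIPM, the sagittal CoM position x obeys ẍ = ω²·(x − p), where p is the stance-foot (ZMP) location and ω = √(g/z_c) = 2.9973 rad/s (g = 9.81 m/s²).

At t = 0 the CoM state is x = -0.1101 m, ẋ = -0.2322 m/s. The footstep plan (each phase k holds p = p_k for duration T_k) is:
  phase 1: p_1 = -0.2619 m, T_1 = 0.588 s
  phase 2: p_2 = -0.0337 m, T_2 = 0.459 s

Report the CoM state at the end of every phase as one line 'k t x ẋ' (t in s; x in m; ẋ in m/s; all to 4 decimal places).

1 0.5880 -0.0257 0.5901
2 1.0470 0.3479 1.2868

phase 1: p=-0.2619, T=0.588, ωT=1.762412, cosh=2.999053, sinh=2.827423; start (x,ẋ)=(-0.110100, -0.232200) → end (x,ẋ)=(-0.025683, 0.590069)
phase 2: p=-0.0337, T=0.459, ωT=1.375761, cosh=2.105367, sinh=1.852720; start (x,ẋ)=(-0.025683, 0.590069) → end (x,ẋ)=(0.347917, 1.286830)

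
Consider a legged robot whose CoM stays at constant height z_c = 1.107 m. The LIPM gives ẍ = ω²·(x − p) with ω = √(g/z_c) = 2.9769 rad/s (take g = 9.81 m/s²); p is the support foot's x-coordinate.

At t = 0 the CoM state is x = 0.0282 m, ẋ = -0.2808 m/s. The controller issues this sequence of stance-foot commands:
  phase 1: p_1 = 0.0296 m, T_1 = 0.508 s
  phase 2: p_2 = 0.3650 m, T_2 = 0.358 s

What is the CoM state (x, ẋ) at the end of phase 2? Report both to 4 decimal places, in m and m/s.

x = -0.8065, ẋ = -3.1644

phase 1: p=0.0296, T=0.508, ωT=1.512265, cosh=2.378703, sinh=2.158293; start (x,ẋ)=(0.028200, -0.280800) → end (x,ẋ)=(-0.177314, -0.676935)
phase 2: p=0.3650, T=0.358, ωT=1.065730, cosh=1.623717, sinh=1.279241; start (x,ẋ)=(-0.177314, -0.676935) → end (x,ẋ)=(-0.806459, -3.164376)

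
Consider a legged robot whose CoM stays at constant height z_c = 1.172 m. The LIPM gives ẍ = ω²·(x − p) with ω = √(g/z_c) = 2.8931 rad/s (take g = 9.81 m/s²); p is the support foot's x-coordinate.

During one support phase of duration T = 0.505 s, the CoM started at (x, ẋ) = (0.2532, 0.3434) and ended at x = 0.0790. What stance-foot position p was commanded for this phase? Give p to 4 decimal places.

p = 0.5806

ωT = 2.8931·0.505 = 1.461016; cosh(ωT) = 2.271168, sinh(ωT) = 2.039167
x(T) = p + (x₀−p)·cosh(ωT) + (ẋ₀/ω)·sinh(ωT) ⇒ p·(1 − cosh) = x(T) − x₀·cosh − (ẋ₀/ω)·sinh
numerator   = 0.0790 − (0.2532)·2.271168 − (0.3434/2.8931)·2.039167 = -0.738101
denominator = 1 − 2.271168 = -1.271168
p = -0.738101 / -1.271168 = 0.5806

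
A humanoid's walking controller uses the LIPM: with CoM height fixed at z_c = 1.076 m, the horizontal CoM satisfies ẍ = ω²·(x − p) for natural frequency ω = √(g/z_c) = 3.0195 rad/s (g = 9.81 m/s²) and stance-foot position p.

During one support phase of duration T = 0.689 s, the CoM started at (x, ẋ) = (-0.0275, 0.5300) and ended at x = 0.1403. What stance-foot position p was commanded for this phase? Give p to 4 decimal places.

p = 0.1434

ωT = 3.0195·0.689 = 2.080435; cosh(ωT) = 4.066416, sinh(ωT) = 3.941540
x(T) = p + (x₀−p)·cosh(ωT) + (ẋ₀/ω)·sinh(ωT) ⇒ p·(1 − cosh) = x(T) − x₀·cosh − (ẋ₀/ω)·sinh
numerator   = 0.1403 − (-0.0275)·4.066416 − (0.5300/3.0195)·3.941540 = -0.439715
denominator = 1 − 4.066416 = -3.066416
p = -0.439715 / -3.066416 = 0.1434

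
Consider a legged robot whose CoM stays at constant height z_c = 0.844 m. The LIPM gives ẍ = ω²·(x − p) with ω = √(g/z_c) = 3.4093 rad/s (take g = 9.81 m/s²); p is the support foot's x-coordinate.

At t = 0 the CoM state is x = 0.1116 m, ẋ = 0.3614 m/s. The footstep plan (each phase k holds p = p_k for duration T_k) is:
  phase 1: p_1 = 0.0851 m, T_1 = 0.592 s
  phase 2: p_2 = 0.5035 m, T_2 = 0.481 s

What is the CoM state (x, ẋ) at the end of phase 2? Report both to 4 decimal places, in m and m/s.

x = 1.9535, ẋ = 5.2273

phase 1: p=0.0851, T=0.592, ωT=2.018306, cosh=3.829222, sinh=3.696341; start (x,ẋ)=(0.111600, 0.361400) → end (x,ẋ)=(0.578402, 1.717832)
phase 2: p=0.5035, T=0.481, ωT=1.639873, cosh=2.674261, sinh=2.480256; start (x,ẋ)=(0.578402, 1.717832) → end (x,ẋ)=(1.953525, 5.227296)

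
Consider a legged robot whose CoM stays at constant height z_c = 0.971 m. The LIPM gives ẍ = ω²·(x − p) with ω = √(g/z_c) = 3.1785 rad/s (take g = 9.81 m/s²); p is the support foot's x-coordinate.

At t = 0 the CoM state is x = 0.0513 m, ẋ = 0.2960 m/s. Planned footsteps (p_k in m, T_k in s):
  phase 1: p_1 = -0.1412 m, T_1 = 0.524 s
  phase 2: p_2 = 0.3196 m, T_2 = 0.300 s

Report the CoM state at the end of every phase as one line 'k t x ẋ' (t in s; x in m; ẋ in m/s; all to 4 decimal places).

1 0.5240 0.6235 2.3707
2 0.8240 1.5964 4.5997

phase 1: p=-0.1412, T=0.524, ωT=1.665534, cosh=2.738793, sinh=2.549703; start (x,ẋ)=(0.051300, 0.296000) → end (x,ẋ)=(0.623461, 2.370747)
phase 2: p=0.3196, T=0.300, ωT=0.953550, cosh=1.490138, sinh=1.104767; start (x,ẋ)=(0.623461, 2.370747) → end (x,ẋ)=(1.596407, 4.599748)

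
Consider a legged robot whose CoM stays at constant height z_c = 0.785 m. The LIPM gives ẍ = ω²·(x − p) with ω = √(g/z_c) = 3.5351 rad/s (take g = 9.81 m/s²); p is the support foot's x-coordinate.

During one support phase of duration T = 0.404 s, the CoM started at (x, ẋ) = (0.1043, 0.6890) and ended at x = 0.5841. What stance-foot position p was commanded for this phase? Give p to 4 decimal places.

ωT = 3.5351·0.404 = 1.428180; cosh(ωT) = 2.205424, sinh(ωT) = 1.965679
x(T) = p + (x₀−p)·cosh(ωT) + (ẋ₀/ω)·sinh(ωT) ⇒ p·(1 − cosh) = x(T) − x₀·cosh − (ẋ₀/ω)·sinh
numerator   = 0.5841 − (0.1043)·2.205424 − (0.6890/3.5351)·1.965679 = -0.029042
denominator = 1 − 2.205424 = -1.205424
p = -0.029042 / -1.205424 = 0.0241

p = 0.0241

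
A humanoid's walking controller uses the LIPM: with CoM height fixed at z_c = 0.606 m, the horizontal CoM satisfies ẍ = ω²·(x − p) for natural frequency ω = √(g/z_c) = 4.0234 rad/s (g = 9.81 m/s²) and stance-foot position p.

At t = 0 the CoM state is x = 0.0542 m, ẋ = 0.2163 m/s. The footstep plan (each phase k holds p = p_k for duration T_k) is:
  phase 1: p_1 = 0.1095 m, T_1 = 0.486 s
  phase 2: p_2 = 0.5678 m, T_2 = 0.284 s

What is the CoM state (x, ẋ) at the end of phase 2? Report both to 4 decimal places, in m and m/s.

phase 1: p=0.1095, T=0.486, ωT=1.955372, cosh=3.604031, sinh=3.462519; start (x,ẋ)=(0.054200, 0.216300) → end (x,ẋ)=(0.096344, 0.009162)
phase 2: p=0.5678, T=0.284, ωT=1.142646, cosh=1.727013, sinh=1.408039; start (x,ẋ)=(0.096344, 0.009162) → end (x,ẋ)=(-0.243204, -2.655025)

x = -0.2432, ẋ = -2.6550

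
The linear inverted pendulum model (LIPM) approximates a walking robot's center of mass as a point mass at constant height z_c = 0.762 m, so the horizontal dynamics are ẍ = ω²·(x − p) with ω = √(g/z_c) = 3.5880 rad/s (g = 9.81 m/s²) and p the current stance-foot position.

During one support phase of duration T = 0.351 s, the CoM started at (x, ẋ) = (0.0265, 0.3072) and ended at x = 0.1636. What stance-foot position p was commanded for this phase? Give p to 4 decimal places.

p = 0.0282

ωT = 3.5880·0.351 = 1.259388; cosh(ωT) = 1.903546, sinh(ωT) = 1.619718
x(T) = p + (x₀−p)·cosh(ωT) + (ẋ₀/ω)·sinh(ωT) ⇒ p·(1 − cosh) = x(T) − x₀·cosh − (ẋ₀/ω)·sinh
numerator   = 0.1636 − (0.0265)·1.903546 − (0.3072/3.5880)·1.619718 = -0.025522
denominator = 1 − 1.903546 = -0.903546
p = -0.025522 / -0.903546 = 0.0282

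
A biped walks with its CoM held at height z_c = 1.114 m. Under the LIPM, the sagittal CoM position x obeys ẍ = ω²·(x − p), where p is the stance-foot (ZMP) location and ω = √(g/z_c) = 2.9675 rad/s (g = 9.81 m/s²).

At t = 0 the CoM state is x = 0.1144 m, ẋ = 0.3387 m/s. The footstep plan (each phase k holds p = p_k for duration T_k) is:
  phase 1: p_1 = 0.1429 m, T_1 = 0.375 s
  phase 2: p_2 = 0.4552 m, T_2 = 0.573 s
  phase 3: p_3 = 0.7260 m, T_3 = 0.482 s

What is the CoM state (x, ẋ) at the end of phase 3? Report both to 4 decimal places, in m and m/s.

x = -0.4721, ẋ = -3.3166

phase 1: p=0.1429, T=0.375, ωT=1.112812, cosh=1.685769, sinh=1.357136; start (x,ẋ)=(0.114400, 0.338700) → end (x,ẋ)=(0.249754, 0.456192)
phase 2: p=0.4552, T=0.573, ωT=1.700377, cosh=2.829314, sinh=2.646700; start (x,ẋ)=(0.249754, 0.456192) → end (x,ẋ)=(0.280805, -0.322877)
phase 3: p=0.7260, T=0.482, ωT=1.430335, cosh=2.209664, sinh=1.970435; start (x,ẋ)=(0.280805, -0.322877) → end (x,ẋ)=(-0.472124, -3.316625)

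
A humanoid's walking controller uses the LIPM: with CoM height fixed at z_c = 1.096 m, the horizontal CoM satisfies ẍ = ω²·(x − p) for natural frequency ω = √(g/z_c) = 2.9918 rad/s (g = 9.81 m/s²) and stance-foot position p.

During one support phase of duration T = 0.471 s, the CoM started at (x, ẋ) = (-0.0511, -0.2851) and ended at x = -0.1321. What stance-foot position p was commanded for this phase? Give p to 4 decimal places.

ωT = 2.9918·0.471 = 1.409138; cosh(ωT) = 2.168390, sinh(ωT) = 1.924036
x(T) = p + (x₀−p)·cosh(ωT) + (ẋ₀/ω)·sinh(ωT) ⇒ p·(1 − cosh) = x(T) − x₀·cosh − (ẋ₀/ω)·sinh
numerator   = -0.1321 − (-0.0511)·2.168390 − (-0.2851/2.9918)·1.924036 = 0.162053
denominator = 1 − 2.168390 = -1.168390
p = 0.162053 / -1.168390 = -0.1387

p = -0.1387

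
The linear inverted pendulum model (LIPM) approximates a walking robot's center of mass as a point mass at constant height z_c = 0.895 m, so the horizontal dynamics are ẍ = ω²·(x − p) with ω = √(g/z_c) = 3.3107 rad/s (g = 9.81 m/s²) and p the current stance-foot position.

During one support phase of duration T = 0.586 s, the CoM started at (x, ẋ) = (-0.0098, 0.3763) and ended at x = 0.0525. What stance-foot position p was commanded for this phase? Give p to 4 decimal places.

ωT = 3.3107·0.586 = 1.940070; cosh(ωT) = 3.551467, sinh(ωT) = 3.407773
x(T) = p + (x₀−p)·cosh(ωT) + (ẋ₀/ω)·sinh(ωT) ⇒ p·(1 − cosh) = x(T) − x₀·cosh − (ẋ₀/ω)·sinh
numerator   = 0.0525 − (-0.0098)·3.551467 − (0.3763/3.3107)·3.407773 = -0.300029
denominator = 1 − 3.551467 = -2.551467
p = -0.300029 / -2.551467 = 0.1176

p = 0.1176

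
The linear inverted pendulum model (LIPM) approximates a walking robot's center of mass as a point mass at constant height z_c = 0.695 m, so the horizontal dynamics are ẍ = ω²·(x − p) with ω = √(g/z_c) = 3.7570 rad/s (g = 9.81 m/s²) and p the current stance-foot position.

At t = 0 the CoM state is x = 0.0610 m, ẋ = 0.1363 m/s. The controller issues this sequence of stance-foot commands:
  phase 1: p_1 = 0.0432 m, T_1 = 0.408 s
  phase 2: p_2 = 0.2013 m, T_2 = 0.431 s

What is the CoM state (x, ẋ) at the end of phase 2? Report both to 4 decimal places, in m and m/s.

phase 1: p=0.0432, T=0.408, ωT=1.532856, cosh=2.423652, sinh=2.207734; start (x,ẋ)=(0.061000, 0.136300) → end (x,ẋ)=(0.166435, 0.477985)
phase 2: p=0.2013, T=0.431, ωT=1.619267, cosh=2.623716, sinh=2.425672; start (x,ẋ)=(0.166435, 0.477985) → end (x,ẋ)=(0.418431, 0.936366)

x = 0.4184, ẋ = 0.9364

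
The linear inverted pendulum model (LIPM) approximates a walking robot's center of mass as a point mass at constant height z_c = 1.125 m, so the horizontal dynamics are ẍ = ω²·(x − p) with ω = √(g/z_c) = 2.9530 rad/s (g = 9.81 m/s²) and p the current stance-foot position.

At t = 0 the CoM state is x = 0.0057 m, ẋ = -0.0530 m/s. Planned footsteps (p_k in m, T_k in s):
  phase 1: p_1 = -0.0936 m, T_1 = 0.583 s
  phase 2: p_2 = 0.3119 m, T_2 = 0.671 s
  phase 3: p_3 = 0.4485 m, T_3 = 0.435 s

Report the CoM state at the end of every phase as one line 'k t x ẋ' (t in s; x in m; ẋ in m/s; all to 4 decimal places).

phase 1: p=-0.0936, T=0.583, ωT=1.721599, cosh=2.886123, sinh=2.707343; start (x,ẋ)=(0.005700, -0.053000) → end (x,ẋ)=(0.144401, 0.640917)
phase 2: p=0.3119, T=0.671, ωT=1.981463, cosh=3.695607, sinh=3.557740; start (x,ẋ)=(0.144401, 0.640917) → end (x,ẋ)=(0.465059, 0.608834)
phase 3: p=0.4485, T=0.435, ωT=1.284555, cosh=1.944917, sinh=1.668143; start (x,ẋ)=(0.465059, 0.608834) → end (x,ẋ)=(0.824635, 1.265702)

1 0.5830 0.1444 0.6409
2 1.2540 0.4651 0.6088
3 1.6890 0.8246 1.2657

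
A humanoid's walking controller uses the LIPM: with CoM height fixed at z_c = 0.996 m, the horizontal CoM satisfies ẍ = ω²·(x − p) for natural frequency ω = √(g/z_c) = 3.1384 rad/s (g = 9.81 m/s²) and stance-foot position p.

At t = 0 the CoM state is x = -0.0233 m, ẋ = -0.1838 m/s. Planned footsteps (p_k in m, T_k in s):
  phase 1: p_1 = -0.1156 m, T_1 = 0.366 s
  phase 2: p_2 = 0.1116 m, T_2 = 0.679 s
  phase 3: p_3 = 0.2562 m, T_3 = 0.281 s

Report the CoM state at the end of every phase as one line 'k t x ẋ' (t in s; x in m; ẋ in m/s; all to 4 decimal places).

1 0.3660 -0.0385 0.0919
2 1.0450 -0.4078 -1.5633
3 1.3260 -1.1817 -4.2970

phase 1: p=-0.1156, T=0.366, ωT=1.148654, cosh=1.735505, sinh=1.418441; start (x,ẋ)=(-0.023300, -0.183800) → end (x,ẋ)=(-0.038484, 0.091900)
phase 2: p=0.1116, T=0.679, ωT=2.130974, cosh=4.270893, sinh=4.152171; start (x,ẋ)=(-0.038484, 0.091900) → end (x,ẋ)=(-0.407806, -1.563271)
phase 3: p=0.2562, T=0.281, ωT=0.881890, cosh=1.414731, sinh=1.000731; start (x,ẋ)=(-0.407806, -1.563271) → end (x,ẋ)=(-1.181664, -4.297046)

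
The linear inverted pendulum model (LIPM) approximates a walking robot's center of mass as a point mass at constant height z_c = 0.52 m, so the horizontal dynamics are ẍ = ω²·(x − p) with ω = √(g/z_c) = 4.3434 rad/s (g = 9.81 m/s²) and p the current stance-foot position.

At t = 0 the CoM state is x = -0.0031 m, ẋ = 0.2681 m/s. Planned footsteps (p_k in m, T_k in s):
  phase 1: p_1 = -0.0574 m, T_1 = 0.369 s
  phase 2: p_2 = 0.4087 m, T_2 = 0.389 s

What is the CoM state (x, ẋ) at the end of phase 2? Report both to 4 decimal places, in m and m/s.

phase 1: p=-0.0574, T=0.369, ωT=1.602715, cosh=2.583923, sinh=2.382573; start (x,ẋ)=(-0.003100, 0.268100) → end (x,ẋ)=(0.229973, 1.254672)
phase 2: p=0.4087, T=0.389, ωT=1.689583, cosh=2.800908, sinh=2.616311; start (x,ẋ)=(0.229973, 1.254672) → end (x,ẋ)=(0.663873, 1.483226)

x = 0.6639, ẋ = 1.4832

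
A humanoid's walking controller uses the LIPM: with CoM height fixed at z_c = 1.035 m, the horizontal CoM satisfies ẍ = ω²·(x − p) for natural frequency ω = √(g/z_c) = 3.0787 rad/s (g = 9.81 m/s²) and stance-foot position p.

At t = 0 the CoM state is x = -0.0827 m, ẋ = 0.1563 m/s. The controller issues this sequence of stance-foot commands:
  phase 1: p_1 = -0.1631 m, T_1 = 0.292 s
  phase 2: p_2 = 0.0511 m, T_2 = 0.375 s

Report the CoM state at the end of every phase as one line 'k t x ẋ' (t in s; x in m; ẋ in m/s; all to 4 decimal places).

phase 1: p=-0.1631, T=0.292, ωT=0.898980, cosh=1.432040, sinh=1.025056; start (x,ẋ)=(-0.082700, 0.156300) → end (x,ẋ)=(0.004076, 0.477557)
phase 2: p=0.0511, T=0.375, ωT=1.154513, cosh=1.743844, sinh=1.428633; start (x,ẋ)=(0.004076, 0.477557) → end (x,ẋ)=(0.190703, 0.625960)

1 0.2920 0.0041 0.4776
2 0.6670 0.1907 0.6260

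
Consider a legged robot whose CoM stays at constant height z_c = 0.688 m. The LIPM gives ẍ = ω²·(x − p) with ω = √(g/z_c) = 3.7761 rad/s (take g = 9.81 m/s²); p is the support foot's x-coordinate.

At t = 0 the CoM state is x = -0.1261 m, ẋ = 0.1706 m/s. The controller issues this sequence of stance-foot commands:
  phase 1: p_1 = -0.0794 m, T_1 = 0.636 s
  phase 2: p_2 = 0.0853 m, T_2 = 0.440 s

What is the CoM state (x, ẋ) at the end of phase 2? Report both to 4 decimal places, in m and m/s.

phase 1: p=-0.0794, T=0.636, ωT=2.401600, cosh=5.565698, sinh=5.475125; start (x,ẋ)=(-0.126100, 0.170600) → end (x,ẋ)=(-0.091958, -0.015997)
phase 2: p=0.0853, T=0.440, ωT=1.661484, cosh=2.728489, sinh=2.538632; start (x,ẋ)=(-0.091958, -0.015997) → end (x,ẋ)=(-0.409101, -1.742865)

x = -0.4091, ẋ = -1.7429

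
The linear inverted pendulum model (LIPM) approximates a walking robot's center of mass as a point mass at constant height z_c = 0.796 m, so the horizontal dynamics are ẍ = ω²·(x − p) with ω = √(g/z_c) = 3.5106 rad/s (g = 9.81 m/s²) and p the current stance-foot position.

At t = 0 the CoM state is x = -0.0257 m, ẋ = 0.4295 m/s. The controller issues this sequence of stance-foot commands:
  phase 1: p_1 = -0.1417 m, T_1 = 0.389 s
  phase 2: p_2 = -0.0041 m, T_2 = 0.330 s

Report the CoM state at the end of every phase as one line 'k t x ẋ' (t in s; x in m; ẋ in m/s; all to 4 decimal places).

phase 1: p=-0.1417, T=0.389, ωT=1.365623, cosh=2.086693, sinh=1.831472; start (x,ẋ)=(-0.025700, 0.429500) → end (x,ẋ)=(0.324426, 1.642064)
phase 2: p=-0.0041, T=0.330, ωT=1.158498, cosh=1.749551, sinh=1.435594; start (x,ẋ)=(0.324426, 1.642064) → end (x,ẋ)=(1.242164, 4.528578)

1 0.3890 0.3244 1.6421
2 0.7190 1.2422 4.5286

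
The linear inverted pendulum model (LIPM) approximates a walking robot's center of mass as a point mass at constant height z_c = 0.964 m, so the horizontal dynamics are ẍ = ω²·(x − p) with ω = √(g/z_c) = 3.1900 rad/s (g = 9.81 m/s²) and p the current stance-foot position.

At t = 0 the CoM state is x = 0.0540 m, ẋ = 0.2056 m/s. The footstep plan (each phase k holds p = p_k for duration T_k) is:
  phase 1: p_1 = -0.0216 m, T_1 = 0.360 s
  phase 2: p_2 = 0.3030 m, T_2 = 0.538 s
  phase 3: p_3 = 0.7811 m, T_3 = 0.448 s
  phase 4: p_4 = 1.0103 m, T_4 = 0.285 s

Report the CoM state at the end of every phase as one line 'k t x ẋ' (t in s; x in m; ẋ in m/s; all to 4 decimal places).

1 0.3600 0.2010 0.6987
2 0.8980 0.5996 1.1303
3 1.3460 1.0777 1.3556
4 1.6310 1.5494 2.1792

phase 1: p=-0.0216, T=0.360, ωT=1.148400, cosh=1.735144, sinh=1.418000; start (x,ẋ)=(0.054000, 0.205600) → end (x,ẋ)=(0.200969, 0.698716)
phase 2: p=0.3030, T=0.538, ωT=1.716220, cosh=2.871602, sinh=2.691857; start (x,ẋ)=(0.200969, 0.698716) → end (x,ẋ)=(0.599614, 1.130291)
phase 3: p=0.7811, T=0.448, ωT=1.429120, cosh=2.207272, sinh=1.967752; start (x,ẋ)=(0.599614, 1.130291) → end (x,ẋ)=(1.077731, 1.355648)
phase 4: p=1.0103, T=0.285, ωT=0.909150, cosh=1.442539, sinh=1.039673; start (x,ẋ)=(1.077731, 1.355648) → end (x,ẋ)=(1.549400, 2.179215)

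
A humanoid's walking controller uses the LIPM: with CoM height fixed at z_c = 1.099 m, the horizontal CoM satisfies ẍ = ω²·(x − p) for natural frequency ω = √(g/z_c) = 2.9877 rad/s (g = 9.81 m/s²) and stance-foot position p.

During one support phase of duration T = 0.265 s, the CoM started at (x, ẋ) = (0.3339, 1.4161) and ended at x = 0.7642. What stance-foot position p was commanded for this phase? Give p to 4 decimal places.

ωT = 2.9877·0.265 = 0.791740; cosh(ωT) = 1.330145, sinh(ωT) = 0.877090
x(T) = p + (x₀−p)·cosh(ωT) + (ẋ₀/ω)·sinh(ωT) ⇒ p·(1 − cosh) = x(T) − x₀·cosh − (ẋ₀/ω)·sinh
numerator   = 0.7642 − (0.3339)·1.330145 − (1.4161/2.9877)·0.877090 = -0.095655
denominator = 1 − 1.330145 = -0.330145
p = -0.095655 / -0.330145 = 0.2897

p = 0.2897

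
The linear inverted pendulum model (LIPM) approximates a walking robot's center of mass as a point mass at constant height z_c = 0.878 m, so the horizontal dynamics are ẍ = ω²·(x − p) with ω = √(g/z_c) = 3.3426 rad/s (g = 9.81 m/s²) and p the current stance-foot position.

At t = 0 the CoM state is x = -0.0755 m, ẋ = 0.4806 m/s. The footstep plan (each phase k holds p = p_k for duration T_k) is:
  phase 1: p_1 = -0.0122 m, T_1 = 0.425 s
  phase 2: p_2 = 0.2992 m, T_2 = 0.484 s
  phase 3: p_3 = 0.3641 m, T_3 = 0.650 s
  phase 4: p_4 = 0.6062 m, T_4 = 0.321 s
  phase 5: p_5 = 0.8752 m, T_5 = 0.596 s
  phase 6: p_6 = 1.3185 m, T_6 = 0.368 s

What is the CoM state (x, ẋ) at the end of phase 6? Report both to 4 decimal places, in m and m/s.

phase 1: p=-0.0122, T=0.425, ωT=1.420605, cosh=2.190596, sinh=1.949028; start (x,ẋ)=(-0.075500, 0.480600) → end (x,ẋ)=(0.129367, 0.640412)
phase 2: p=0.2992, T=0.484, ωT=1.617818, cosh=2.620205, sinh=2.421874; start (x,ẋ)=(0.129367, 0.640412) → end (x,ẋ)=(0.318212, 0.303154)
phase 3: p=0.3641, T=0.650, ωT=2.172690, cosh=4.447873, sinh=4.334002; start (x,ẋ)=(0.318212, 0.303154) → end (x,ẋ)=(0.553065, 0.683622)
phase 4: p=0.6062, T=0.321, ωT=1.072975, cosh=1.633027, sinh=1.291037; start (x,ẋ)=(0.553065, 0.683622) → end (x,ẋ)=(0.783470, 0.887076)
phase 5: p=0.8752, T=0.596, ωT=1.992190, cosh=3.733983, sinh=3.597586; start (x,ẋ)=(0.783470, 0.887076) → end (x,ẋ)=(1.487429, 2.209252)
phase 6: p=1.3185, T=0.368, ωT=1.230077, cosh=1.856881, sinh=1.564611; start (x,ẋ)=(1.487429, 2.209252) → end (x,ẋ)=(2.666292, 4.985794)

x = 2.6663, ẋ = 4.9858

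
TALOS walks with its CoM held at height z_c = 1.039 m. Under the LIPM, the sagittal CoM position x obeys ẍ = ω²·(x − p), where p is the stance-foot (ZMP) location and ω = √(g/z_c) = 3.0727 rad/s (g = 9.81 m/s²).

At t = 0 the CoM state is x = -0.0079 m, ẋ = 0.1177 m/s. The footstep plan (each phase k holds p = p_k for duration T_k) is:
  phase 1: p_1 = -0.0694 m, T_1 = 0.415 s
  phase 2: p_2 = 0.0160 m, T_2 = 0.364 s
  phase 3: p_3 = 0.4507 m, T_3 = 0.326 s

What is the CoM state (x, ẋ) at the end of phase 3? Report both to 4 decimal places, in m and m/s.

phase 1: p=-0.0694, T=0.415, ωT=1.275170, cosh=1.929347, sinh=1.649964; start (x,ẋ)=(-0.007900, 0.117700) → end (x,ẋ)=(0.112457, 0.538880)
phase 2: p=0.0160, T=0.364, ωT=1.118463, cosh=1.693464, sinh=1.366682; start (x,ẋ)=(0.112457, 0.538880) → end (x,ẋ)=(0.419030, 1.317635)
phase 3: p=0.4507, T=0.326, ωT=1.001700, cosh=1.545081, sinh=1.177826; start (x,ẋ)=(0.419030, 1.317635) → end (x,ẋ)=(0.906843, 1.921237)

x = 0.9068, ẋ = 1.9212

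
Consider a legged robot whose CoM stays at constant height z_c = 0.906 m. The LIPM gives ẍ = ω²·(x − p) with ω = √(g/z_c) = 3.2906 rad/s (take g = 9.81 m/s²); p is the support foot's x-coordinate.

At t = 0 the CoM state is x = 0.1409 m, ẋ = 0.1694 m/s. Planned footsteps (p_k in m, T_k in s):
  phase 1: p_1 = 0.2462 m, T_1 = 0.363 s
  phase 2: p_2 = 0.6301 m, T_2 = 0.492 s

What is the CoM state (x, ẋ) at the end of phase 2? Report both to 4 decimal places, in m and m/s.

phase 1: p=0.2462, T=0.363, ωT=1.194488, cosh=1.802363, sinh=1.499504; start (x,ẋ)=(0.140900, 0.169400) → end (x,ẋ)=(0.133606, -0.214258)
phase 2: p=0.6301, T=0.492, ωT=1.618975, cosh=2.623008, sinh=2.424906; start (x,ẋ)=(0.133606, -0.214258) → end (x,ẋ)=(-0.830100, -4.523726)

x = -0.8301, ẋ = -4.5237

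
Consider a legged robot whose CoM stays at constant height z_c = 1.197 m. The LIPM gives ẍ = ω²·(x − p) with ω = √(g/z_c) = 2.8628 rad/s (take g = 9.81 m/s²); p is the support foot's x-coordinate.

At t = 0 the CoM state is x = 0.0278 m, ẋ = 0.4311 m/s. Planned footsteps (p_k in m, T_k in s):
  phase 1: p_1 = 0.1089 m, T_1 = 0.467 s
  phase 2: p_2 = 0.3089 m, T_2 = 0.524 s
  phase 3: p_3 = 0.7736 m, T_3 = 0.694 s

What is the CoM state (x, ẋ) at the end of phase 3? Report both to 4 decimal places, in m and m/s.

phase 1: p=0.1089, T=0.467, ωT=1.336928, cosh=2.034990, sinh=1.772338; start (x,ẋ)=(0.027800, 0.431100) → end (x,ẋ)=(0.210753, 0.465795)
phase 2: p=0.3089, T=0.524, ωT=1.500107, cosh=2.352638, sinh=2.129532; start (x,ẋ)=(0.210753, 0.465795) → end (x,ẋ)=(0.424484, 0.497502)
phase 3: p=0.7736, T=0.694, ωT=1.986783, cosh=3.714587, sinh=3.577452; start (x,ẋ)=(0.424484, 0.497502) → end (x,ẋ)=(0.098472, -1.727471)

x = 0.0985, ẋ = -1.7275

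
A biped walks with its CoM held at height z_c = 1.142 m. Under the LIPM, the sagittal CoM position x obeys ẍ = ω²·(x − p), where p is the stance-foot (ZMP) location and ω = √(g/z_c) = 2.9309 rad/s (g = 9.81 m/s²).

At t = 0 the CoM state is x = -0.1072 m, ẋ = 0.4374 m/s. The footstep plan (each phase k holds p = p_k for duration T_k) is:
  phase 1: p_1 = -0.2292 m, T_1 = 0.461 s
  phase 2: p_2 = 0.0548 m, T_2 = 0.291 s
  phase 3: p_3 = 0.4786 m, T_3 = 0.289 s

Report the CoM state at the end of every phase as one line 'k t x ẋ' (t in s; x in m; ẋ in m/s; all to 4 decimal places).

phase 1: p=-0.2292, T=0.461, ωT=1.351145, cosh=2.060394, sinh=1.801450; start (x,ẋ)=(-0.107200, 0.437400) → end (x,ẋ)=(0.291012, 1.545361)
phase 2: p=0.0548, T=0.291, ωT=0.852892, cosh=1.386302, sinh=0.960121; start (x,ẋ)=(0.291012, 1.545361) → end (x,ẋ)=(0.888499, 2.807041)
phase 3: p=0.4786, T=0.289, ωT=0.847030, cosh=1.380697, sinh=0.952011; start (x,ẋ)=(0.888499, 2.807041) → end (x,ẋ)=(1.956326, 5.019395)

1 0.4610 0.2910 1.5454
2 0.7520 0.8885 2.8070
3 1.0410 1.9563 5.0194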